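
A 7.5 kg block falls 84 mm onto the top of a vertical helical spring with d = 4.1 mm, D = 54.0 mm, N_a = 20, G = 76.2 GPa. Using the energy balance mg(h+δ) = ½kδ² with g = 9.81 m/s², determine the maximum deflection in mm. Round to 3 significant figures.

k = Gd⁴/(8D³N_a) = (76.2×10³)(4.1⁴)/(8·54.0³·20) = 0.85465 N/mm
W = mg = 7.5 × 9.81 = 73.575 N
½kδ² − Wδ − Wh = 0 → δ = (W + √(W² + 2kWh))/k
δ = (73.575 + √(5413.3 + 10564))/0.85465 = (73.575 + 126.4)/0.85465 = 233.99 mm

234 mm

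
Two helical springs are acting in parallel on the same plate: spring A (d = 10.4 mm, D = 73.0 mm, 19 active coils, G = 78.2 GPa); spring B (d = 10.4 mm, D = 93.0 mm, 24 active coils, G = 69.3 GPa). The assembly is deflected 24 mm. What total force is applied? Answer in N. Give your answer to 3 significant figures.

497 N

k_A = Gd⁴/(8D³N_a) = (78.2×10³)(10.4⁴)/(8·73.0³·19) = 15.471 N/mm
k_B = Gd⁴/(8D³N_a) = (69.3×10³)(10.4⁴)/(8·93.0³·24) = 5.2495 N/mm
Parallel: k_eq = 15.471 + 5.2495 = 20.721 N/mm
F = k_eq·δ = 20.721·24 = 497.3 N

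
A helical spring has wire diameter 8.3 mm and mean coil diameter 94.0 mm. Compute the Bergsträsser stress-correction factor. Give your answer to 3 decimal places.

C = D/d = 94.0/8.3 = 11.3253
K_B = (4C+2)/(4C−3) = 47.301/42.301 = 1.1182

1.118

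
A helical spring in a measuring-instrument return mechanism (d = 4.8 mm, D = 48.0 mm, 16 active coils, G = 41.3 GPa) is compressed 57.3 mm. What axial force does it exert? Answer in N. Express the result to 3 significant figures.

k = Gd⁴/(8D³N_a) = (41.3×10³)(4.8⁴)/(8·48.0³·16) = 1.5487 N/mm
F = k·δ = 1.5487 × 57.3 = 88.743 N

88.7 N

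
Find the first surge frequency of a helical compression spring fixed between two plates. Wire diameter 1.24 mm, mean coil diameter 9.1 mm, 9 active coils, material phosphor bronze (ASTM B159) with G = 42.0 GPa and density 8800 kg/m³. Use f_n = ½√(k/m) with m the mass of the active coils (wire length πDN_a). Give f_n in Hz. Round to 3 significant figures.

k = Gd⁴/(8D³N_a) = (42.0×10³)(1.24⁴)/(8·9.1³·9) = 1.8301 N/mm = 1830.1 N/m
Wire length L = πDN_a = π·9.1·9 = 257.3 mm
m = ρ·(πd²/4)·L = 8800 × 1.2076×10⁻⁶ m² × 0.2573 m = 0.0027343 kg
f_n = ½√(k/m) = 0.5·√(1830.1/0.0027343) = 0.5·√(6.6931e+05) = 409.06 Hz

409 Hz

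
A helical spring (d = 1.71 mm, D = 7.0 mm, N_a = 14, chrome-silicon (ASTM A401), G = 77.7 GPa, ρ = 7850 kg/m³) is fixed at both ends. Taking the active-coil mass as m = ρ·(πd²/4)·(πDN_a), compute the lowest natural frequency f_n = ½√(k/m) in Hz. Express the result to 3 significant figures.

883 Hz

k = Gd⁴/(8D³N_a) = (77.7×10³)(1.71⁴)/(8·7.0³·14) = 17.294 N/mm = 17294 N/m
Wire length L = πDN_a = π·7.0·14 = 307.88 mm
m = ρ·(πd²/4)·L = 7850 × 2.2966×10⁻⁶ m² × 0.30788 m = 0.0055504 kg
f_n = ½√(k/m) = 0.5·√(17294/0.0055504) = 0.5·√(3.1158e+06) = 882.58 Hz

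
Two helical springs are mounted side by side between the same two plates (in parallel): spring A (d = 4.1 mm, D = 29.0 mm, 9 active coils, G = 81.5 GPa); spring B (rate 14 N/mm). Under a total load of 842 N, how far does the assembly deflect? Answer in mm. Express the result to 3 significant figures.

k_A = Gd⁴/(8D³N_a) = (81.5×10³)(4.1⁴)/(8·29.0³·9) = 13.115 N/mm
Parallel: k_eq = 13.115 + 14 = 27.115 N/mm
δ = F/k_eq = 842/27.115 = 31.053 mm

31.1 mm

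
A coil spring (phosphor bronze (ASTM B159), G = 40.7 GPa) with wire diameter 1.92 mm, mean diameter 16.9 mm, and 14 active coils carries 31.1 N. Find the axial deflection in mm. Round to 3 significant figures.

k = Gd⁴/(8D³N_a) = (40.7×10³)(1.92⁴)/(8·16.9³·14) = 1.0231 N/mm
δ = F/k = 31.1 / 1.0231 = 30.398 mm

30.4 mm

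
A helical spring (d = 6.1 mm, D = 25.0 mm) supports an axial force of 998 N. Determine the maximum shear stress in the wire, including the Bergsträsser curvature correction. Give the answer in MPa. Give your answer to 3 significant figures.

384 MPa

Spring index C = D/d = 25.0/6.1 = 4.0984
K_B = (4C+2)/(4C−3) = 18.393/13.393 = 1.3733
τ₀ = 8FD/(πd³) = 8·998·25.0/(π·6.1³) = 199600/713.08 = 279.91 MPa
τ_max = K·τ₀ = 1.3733 × 279.91 = 384.41 MPa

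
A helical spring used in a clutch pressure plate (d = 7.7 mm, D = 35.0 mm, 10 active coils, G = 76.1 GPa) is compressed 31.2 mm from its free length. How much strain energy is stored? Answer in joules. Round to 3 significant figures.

k = Gd⁴/(8D³N_a) = (76.1×10³)(7.7⁴)/(8·35.0³·10) = 77.993 N/mm
U = ½kδ² = 0.5 × 77.993 × 31.2² = 37961 N·mm = 37.961 J

38.0 J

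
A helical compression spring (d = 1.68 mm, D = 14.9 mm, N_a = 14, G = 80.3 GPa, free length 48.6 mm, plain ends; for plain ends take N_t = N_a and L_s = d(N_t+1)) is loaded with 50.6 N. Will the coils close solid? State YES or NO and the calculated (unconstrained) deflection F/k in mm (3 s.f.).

YES, δ = 29.3 mm

k = Gd⁴/(8D³N_a) = (80.3×10³)(1.68⁴)/(8·14.9³·14) = 1.7265 N/mm
N_t = 14; L_s = 1.68·15 = 25.2 mm; δ_solid = L₀ − L_s = 48.6 − 25.2 = 23.4 mm
δ = F/k = 50.6/1.7265 = 29.307 mm
δ ≥ δ_solid → spring goes solid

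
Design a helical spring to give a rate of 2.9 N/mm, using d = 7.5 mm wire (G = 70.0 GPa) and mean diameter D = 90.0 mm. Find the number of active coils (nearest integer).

13

N_a = Gd⁴/(8D³k) = (70.0×10³ × 7.5⁴)/(8 × 90.0³ × 2.9)
    = 2.21484e+08 / 1.69128e+07 = 13.1 → 13 coils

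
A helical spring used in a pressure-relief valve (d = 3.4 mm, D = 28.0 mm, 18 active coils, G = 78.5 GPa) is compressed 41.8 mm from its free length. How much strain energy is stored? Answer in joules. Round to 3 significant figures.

2.90 J

k = Gd⁴/(8D³N_a) = (78.5×10³)(3.4⁴)/(8·28.0³·18) = 3.3186 N/mm
U = ½kδ² = 0.5 × 3.3186 × 41.8² = 2899.2 N·mm = 2.8992 J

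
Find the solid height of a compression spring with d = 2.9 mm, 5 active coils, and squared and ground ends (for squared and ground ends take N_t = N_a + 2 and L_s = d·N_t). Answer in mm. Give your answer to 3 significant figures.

20.3 mm

squared and ground ends: N_t = N_a + 2 = 5 + 2 = 7
L_s = d·N_t = 2.9 × 7 = 20.3 mm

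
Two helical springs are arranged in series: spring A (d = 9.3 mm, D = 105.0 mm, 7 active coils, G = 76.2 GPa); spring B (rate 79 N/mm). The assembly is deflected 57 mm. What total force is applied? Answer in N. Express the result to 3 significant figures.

451 N

k_A = Gd⁴/(8D³N_a) = (76.2×10³)(9.3⁴)/(8·105.0³·7) = 8.7929 N/mm
Series: 1/k_eq = 1/8.7929 + 1/79 = 0.12639; k_eq = 7.9122 N/mm
F = k_eq·δ = 7.9122·57 = 451 N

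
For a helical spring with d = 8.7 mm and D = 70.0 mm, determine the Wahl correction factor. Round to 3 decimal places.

C = D/d = 70.0/8.7 = 8.0460
K_W = (4C−1)/(4C−4) + 0.615/C = 31.184/28.184 + 0.0764 = 1.1829

1.183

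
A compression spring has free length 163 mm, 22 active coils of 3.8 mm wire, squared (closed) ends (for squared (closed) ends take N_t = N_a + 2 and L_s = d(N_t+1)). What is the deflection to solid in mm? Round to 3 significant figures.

68.0 mm

N_t = 24; L_s = 3.8·25 = 95 mm
δ_solid = L₀ − L_s = 163 − 95 = 68 mm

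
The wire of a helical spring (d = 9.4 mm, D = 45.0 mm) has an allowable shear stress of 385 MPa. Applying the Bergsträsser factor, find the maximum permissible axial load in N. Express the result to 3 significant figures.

C = D/d = 45.0/9.4 = 4.7872
K_B = (4C+2)/(4C−3) = 21.149/16.149 = 1.3096
τ_max = K·8FD/(πd³) → F_max = τ_allow·πd³/(8DK)
F_max = 385·π·9.4³/(8·45.0·1.3096) = 1.0046e+06/471.46 = 2130.8 N

2130 N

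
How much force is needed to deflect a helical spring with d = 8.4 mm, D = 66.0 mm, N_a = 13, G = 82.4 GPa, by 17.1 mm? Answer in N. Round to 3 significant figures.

k = Gd⁴/(8D³N_a) = (82.4×10³)(8.4⁴)/(8·66.0³·13) = 13.721 N/mm
F = k·δ = 13.721 × 17.1 = 234.63 N

235 N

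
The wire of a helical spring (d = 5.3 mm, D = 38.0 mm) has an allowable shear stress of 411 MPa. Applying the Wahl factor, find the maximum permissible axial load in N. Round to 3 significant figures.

C = D/d = 38.0/5.3 = 7.1698
K_W = (4C−1)/(4C−4) + 0.615/C = 27.679/24.679 + 0.0858 = 1.2073
τ_max = K·8FD/(πd³) → F_max = τ_allow·πd³/(8DK)
F_max = 411·π·5.3³/(8·38.0·1.2073) = 1.9223e+05/367.03 = 523.74 N

524 N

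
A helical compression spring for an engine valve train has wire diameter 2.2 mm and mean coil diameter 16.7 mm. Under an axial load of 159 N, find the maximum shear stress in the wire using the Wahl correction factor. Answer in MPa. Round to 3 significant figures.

759 MPa

Spring index C = D/d = 16.7/2.2 = 7.5909
K_W = (4C−1)/(4C−4) + 0.615/C = 29.364/26.364 + 0.0810 = 1.1948
τ₀ = 8FD/(πd³) = 8·159·16.7/(π·2.2³) = 21242.4/33.452 = 635.02 MPa
τ_max = K·τ₀ = 1.1948 × 635.02 = 758.73 MPa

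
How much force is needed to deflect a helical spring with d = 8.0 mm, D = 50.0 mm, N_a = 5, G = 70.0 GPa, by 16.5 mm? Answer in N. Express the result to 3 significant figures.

946 N

k = Gd⁴/(8D³N_a) = (70.0×10³)(8.0⁴)/(8·50.0³·5) = 57.344 N/mm
F = k·δ = 57.344 × 16.5 = 946.18 N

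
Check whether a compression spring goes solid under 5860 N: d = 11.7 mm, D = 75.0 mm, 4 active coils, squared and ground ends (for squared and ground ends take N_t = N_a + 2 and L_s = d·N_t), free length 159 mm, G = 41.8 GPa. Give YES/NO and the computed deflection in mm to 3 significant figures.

k = Gd⁴/(8D³N_a) = (41.8×10³)(11.7⁴)/(8·75.0³·4) = 58.021 N/mm
N_t = 6; L_s = 11.7·6 = 70.2 mm; δ_solid = L₀ − L_s = 159 − 70.2 = 88.8 mm
δ = F/k = 5860/58.021 = 101 mm
δ ≥ δ_solid → spring goes solid

YES, δ = 101 mm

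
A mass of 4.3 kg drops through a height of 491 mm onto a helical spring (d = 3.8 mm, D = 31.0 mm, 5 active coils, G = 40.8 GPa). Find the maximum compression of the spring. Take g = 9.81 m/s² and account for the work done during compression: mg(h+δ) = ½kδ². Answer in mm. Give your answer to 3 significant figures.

82.3 mm

k = Gd⁴/(8D³N_a) = (40.8×10³)(3.8⁴)/(8·31.0³·5) = 7.1392 N/mm
W = mg = 4.3 × 9.81 = 42.183 N
½kδ² − Wδ − Wh = 0 → δ = (W + √(W² + 2kWh))/k
δ = (42.183 + √(1779.4 + 295732))/7.1392 = (42.183 + 545.45)/7.1392 = 82.31 mm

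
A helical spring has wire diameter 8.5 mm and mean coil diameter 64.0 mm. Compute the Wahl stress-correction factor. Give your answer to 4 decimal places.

C = D/d = 64.0/8.5 = 7.5294
K_W = (4C−1)/(4C−4) + 0.615/C = 29.118/26.118 + 0.0817 = 1.1965

1.1965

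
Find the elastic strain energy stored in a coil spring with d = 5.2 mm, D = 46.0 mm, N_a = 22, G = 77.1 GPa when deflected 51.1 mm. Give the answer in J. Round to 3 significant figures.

k = Gd⁴/(8D³N_a) = (77.1×10³)(5.2⁴)/(8·46.0³·22) = 3.2906 N/mm
U = ½kδ² = 0.5 × 3.2906 × 51.1² = 4296.3 N·mm = 4.2963 J

4.30 J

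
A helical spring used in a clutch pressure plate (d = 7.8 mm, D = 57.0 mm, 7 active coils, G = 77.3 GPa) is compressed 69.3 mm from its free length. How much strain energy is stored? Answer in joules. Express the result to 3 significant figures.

k = Gd⁴/(8D³N_a) = (77.3×10³)(7.8⁴)/(8·57.0³·7) = 27.59 N/mm
U = ½kδ² = 0.5 × 27.59 × 69.3² = 66249 N·mm = 66.249 J

66.2 J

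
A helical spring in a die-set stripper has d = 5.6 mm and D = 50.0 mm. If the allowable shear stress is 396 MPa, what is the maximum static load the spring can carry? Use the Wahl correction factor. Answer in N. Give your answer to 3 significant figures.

469 N

C = D/d = 50.0/5.6 = 8.9286
K_W = (4C−1)/(4C−4) + 0.615/C = 34.714/31.714 + 0.0689 = 1.1635
τ_max = K·8FD/(πd³) → F_max = τ_allow·πd³/(8DK)
F_max = 396·π·5.6³/(8·50.0·1.1635) = 2.1848e+05/465.39 = 469.45 N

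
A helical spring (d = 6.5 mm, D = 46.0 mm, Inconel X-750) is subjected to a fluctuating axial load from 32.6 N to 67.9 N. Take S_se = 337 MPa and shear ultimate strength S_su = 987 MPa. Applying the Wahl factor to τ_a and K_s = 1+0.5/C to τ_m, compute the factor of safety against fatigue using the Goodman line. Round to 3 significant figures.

C = D/d = 46.0/6.5 = 7.0769; K_W = (4C−1)/(4C−4)+0.615/C = 1.2103; K_s = 1+0.5/C = 1.0707
F_a = (F_max−F_min)/2 = 17.65 N; F_m = (F_max+F_min)/2 = 50.25 N
τ_a = K_W·8F_aD/(πd³) = 1.2103 × 7.5284 = 9.1118 MPa
τ_m = K_s·8F_mD/(πd³) = 1.0707 × 21.434 = 22.948 MPa
Goodman: 1/n_f = τ_a/S_se + τ_m/S_su = 9.1118/337 + 22.948/987 = 0.02704 + 0.02325 = 0.050288
n_f = 1/0.050288 = 19.89

19.9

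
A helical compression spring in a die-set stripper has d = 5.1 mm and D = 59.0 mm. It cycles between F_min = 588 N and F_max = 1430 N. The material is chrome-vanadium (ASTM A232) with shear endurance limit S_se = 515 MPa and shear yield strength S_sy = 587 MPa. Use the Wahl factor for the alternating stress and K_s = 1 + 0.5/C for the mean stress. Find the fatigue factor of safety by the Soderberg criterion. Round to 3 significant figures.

0.326

C = D/d = 59.0/5.1 = 11.5686; K_W = (4C−1)/(4C−4)+0.615/C = 1.1241; K_s = 1+0.5/C = 1.0432
F_a = (F_max−F_min)/2 = 421 N; F_m = (F_max+F_min)/2 = 1009 N
τ_a = K_W·8F_aD/(πd³) = 1.1241 × 476.83 = 536.02 MPa
τ_m = K_s·8F_mD/(πd³) = 1.0432 × 1142.8 = 1192.2 MPa
Soderberg: 1/n_f = τ_a/S_se + τ_m/S_sy = 536.02/515 + 1192.2/587 = 1.04081 + 2.03100 = 3.0718
n_f = 1/3.0718 = 0.3255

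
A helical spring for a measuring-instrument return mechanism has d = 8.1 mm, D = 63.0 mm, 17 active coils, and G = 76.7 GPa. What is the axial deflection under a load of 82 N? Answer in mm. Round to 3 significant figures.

8.45 mm

k = Gd⁴/(8D³N_a) = (76.7×10³)(8.1⁴)/(8·63.0³·17) = 9.709 N/mm
δ = F/k = 82 / 9.709 = 8.4458 mm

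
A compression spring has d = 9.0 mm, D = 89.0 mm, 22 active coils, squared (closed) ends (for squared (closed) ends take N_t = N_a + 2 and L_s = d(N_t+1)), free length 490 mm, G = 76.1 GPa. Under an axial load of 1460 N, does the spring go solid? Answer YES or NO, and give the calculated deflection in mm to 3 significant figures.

YES, δ = 363 mm

k = Gd⁴/(8D³N_a) = (76.1×10³)(9.0⁴)/(8·89.0³·22) = 4.0241 N/mm
N_t = 24; L_s = 9.0·25 = 225 mm; δ_solid = L₀ − L_s = 490 − 225 = 265 mm
δ = F/k = 1460/4.0241 = 362.81 mm
δ ≥ δ_solid → spring goes solid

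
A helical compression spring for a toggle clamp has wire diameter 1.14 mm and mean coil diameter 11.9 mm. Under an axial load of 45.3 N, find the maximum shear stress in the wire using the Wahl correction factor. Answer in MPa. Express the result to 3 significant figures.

Spring index C = D/d = 11.9/1.14 = 10.4386
K_W = (4C−1)/(4C−4) + 0.615/C = 40.754/37.754 + 0.0589 = 1.1384
τ₀ = 8FD/(πd³) = 8·45.3·11.9/(π·1.14³) = 4312.56/4.6544 = 926.55 MPa
τ_max = K·τ₀ = 1.1384 × 926.55 = 1054.8 MPa

1050 MPa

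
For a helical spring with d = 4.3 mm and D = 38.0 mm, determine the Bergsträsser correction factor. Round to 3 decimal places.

C = D/d = 38.0/4.3 = 8.8372
K_B = (4C+2)/(4C−3) = 37.349/32.349 = 1.1546

1.155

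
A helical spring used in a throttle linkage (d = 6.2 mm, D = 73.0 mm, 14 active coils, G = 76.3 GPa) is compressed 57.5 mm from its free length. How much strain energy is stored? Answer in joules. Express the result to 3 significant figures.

k = Gd⁴/(8D³N_a) = (76.3×10³)(6.2⁴)/(8·73.0³·14) = 2.5876 N/mm
U = ½kδ² = 0.5 × 2.5876 × 57.5² = 4277.7 N·mm = 4.2777 J

4.28 J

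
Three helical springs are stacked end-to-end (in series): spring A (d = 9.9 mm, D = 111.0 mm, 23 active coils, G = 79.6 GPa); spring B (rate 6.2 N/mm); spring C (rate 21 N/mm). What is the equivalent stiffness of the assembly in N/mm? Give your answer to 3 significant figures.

1.86 N/mm

k_A = Gd⁴/(8D³N_a) = (79.6×10³)(9.9⁴)/(8·111.0³·23) = 3.0386 N/mm
Series: 1/k_eq = 1/3.0386 + 1/6.2 + 1/21 = 0.53801; k_eq = 1.8587 N/mm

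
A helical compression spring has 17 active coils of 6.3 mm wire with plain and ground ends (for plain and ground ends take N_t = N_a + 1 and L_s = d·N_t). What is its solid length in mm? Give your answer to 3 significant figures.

plain and ground ends: N_t = N_a + 1 = 17 + 1 = 18
L_s = d·N_t = 6.3 × 18 = 113.4 mm

113 mm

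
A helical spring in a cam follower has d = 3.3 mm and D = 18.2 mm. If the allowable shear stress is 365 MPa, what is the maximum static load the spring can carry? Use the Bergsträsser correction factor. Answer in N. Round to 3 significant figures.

C = D/d = 18.2/3.3 = 5.5152
K_B = (4C+2)/(4C−3) = 24.061/19.061 = 1.2623
τ_max = K·8FD/(πd³) → F_max = τ_allow·πd³/(8DK)
F_max = 365·π·3.3³/(8·18.2·1.2623) = 41208/183.79 = 224.21 N

224 N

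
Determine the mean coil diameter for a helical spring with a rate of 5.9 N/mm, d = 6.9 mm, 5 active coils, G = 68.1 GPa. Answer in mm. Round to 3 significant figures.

86.8 mm

D = (Gd⁴/(8N_a·k))^(1/3) = (68.1×10³·6.9⁴/(8·5·5.9))^(1/3)
  = (654081)^(1/3) = 86.8048 mm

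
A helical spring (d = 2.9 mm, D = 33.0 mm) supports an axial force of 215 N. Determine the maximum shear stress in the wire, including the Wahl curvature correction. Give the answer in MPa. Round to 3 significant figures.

Spring index C = D/d = 33.0/2.9 = 11.3793
K_W = (4C−1)/(4C−4) + 0.615/C = 44.517/41.517 + 0.0540 = 1.1263
τ₀ = 8FD/(πd³) = 8·215·33.0/(π·2.9³) = 56760/76.62 = 740.8 MPa
τ_max = K·τ₀ = 1.1263 × 740.8 = 834.36 MPa

834 MPa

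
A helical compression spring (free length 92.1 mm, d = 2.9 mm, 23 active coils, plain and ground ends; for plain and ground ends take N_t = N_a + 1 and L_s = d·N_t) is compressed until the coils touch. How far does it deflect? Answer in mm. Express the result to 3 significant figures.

N_t = 24; L_s = 2.9·24 = 69.6 mm
δ_solid = L₀ − L_s = 92.1 − 69.6 = 22.5 mm

22.5 mm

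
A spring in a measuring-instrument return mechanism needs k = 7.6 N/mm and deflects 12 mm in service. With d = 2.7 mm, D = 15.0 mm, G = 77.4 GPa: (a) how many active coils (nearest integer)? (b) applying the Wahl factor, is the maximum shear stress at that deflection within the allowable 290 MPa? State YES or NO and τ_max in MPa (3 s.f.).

(a) 20 coils; (b) YES, τ_max = 226 MPa

N_a = Gd⁴/(8D³k) = (77.4×10³)(2.7⁴)/(8·15.0³·7.6) = 20.05 → N_a = 20
Actual rate k = Gd⁴/(8D³·20) = 7.6173 N/mm
Working load F = kδ = 7.6173·12 = 91.408 N
C = 15.0/2.7 = 5.5556; K_W = (4C−1)/(4C−4)+0.615/C = 1.2753
τ_max = K_W·8FD/(πd³) = 1.2753·177.39 = 226.23 MPa
τ_max ≤ 290 MPa → acceptable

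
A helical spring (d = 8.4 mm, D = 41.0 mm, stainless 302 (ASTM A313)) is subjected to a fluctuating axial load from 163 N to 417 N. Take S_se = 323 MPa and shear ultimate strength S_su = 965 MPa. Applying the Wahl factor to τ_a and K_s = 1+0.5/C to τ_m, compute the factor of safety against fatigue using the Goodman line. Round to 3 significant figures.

6.68

C = D/d = 41.0/8.4 = 4.8810; K_W = (4C−1)/(4C−4)+0.615/C = 1.3193; K_s = 1+0.5/C = 1.1024
F_a = (F_max−F_min)/2 = 127 N; F_m = (F_max+F_min)/2 = 290 N
τ_a = K_W·8F_aD/(πd³) = 1.3193 × 22.371 = 29.513 MPa
τ_m = K_s·8F_mD/(πd³) = 1.1024 × 51.084 = 56.317 MPa
Goodman: 1/n_f = τ_a/S_se + τ_m/S_su = 29.513/323 + 56.317/965 = 0.09137 + 0.05836 = 0.14973
n_f = 1/0.14973 = 6.679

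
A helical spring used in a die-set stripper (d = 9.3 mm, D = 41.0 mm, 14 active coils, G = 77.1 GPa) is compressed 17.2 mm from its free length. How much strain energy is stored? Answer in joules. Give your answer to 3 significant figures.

11.1 J

k = Gd⁴/(8D³N_a) = (77.1×10³)(9.3⁴)/(8·41.0³·14) = 74.717 N/mm
U = ½kδ² = 0.5 × 74.717 × 17.2² = 11052 N·mm = 11.052 J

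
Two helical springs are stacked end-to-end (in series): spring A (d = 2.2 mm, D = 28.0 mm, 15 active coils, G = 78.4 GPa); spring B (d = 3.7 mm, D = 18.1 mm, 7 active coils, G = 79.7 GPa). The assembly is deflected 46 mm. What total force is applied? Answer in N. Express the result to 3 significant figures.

31.6 N

k_A = Gd⁴/(8D³N_a) = (78.4×10³)(2.2⁴)/(8·28.0³·15) = 0.69719 N/mm
k_B = Gd⁴/(8D³N_a) = (79.7×10³)(3.7⁴)/(8·18.1³·7) = 44.982 N/mm
Series: 1/k_eq = 1/0.69719 + 1/44.982 = 1.4566; k_eq = 0.68655 N/mm
F = k_eq·δ = 0.68655·46 = 31.581 N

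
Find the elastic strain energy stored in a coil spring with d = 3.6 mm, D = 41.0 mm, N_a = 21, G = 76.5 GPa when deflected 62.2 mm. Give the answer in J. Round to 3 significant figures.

2.15 J

k = Gd⁴/(8D³N_a) = (76.5×10³)(3.6⁴)/(8·41.0³·21) = 1.1097 N/mm
U = ½kδ² = 0.5 × 1.1097 × 62.2² = 2146.7 N·mm = 2.1467 J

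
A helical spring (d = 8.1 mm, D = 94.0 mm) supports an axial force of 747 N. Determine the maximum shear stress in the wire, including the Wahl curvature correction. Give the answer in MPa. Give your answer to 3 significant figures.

Spring index C = D/d = 94.0/8.1 = 11.6049
K_W = (4C−1)/(4C−4) + 0.615/C = 45.420/42.420 + 0.0530 = 1.1237
τ₀ = 8FD/(πd³) = 8·747·94.0/(π·8.1³) = 561744/1669.6 = 336.46 MPa
τ_max = K·τ₀ = 1.1237 × 336.46 = 378.09 MPa

378 MPa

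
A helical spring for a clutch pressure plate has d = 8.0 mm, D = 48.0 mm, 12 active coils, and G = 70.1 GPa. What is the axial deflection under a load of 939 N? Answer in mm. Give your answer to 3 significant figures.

k = Gd⁴/(8D³N_a) = (70.1×10³)(8.0⁴)/(8·48.0³·12) = 27.045 N/mm
δ = F/k = 939 / 27.045 = 34.72 mm

34.7 mm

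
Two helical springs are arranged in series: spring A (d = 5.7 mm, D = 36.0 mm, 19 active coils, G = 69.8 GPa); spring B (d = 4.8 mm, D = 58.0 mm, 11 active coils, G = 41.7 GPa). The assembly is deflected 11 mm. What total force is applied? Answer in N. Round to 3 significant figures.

12.6 N

k_A = Gd⁴/(8D³N_a) = (69.8×10³)(5.7⁴)/(8·36.0³·19) = 10.39 N/mm
k_B = Gd⁴/(8D³N_a) = (41.7×10³)(4.8⁴)/(8·58.0³·11) = 1.2892 N/mm
Series: 1/k_eq = 1/10.39 + 1/1.2892 = 0.8719; k_eq = 1.1469 N/mm
F = k_eq·δ = 1.1469·11 = 12.616 N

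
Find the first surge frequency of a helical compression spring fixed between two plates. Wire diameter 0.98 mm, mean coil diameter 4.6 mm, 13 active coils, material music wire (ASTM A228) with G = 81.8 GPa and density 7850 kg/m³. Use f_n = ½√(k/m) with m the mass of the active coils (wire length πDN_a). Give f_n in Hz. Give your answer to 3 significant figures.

1290 Hz

k = Gd⁴/(8D³N_a) = (81.8×10³)(0.98⁴)/(8·4.6³·13) = 7.4533 N/mm = 7453.3 N/m
Wire length L = πDN_a = π·4.6·13 = 187.87 mm
m = ρ·(πd²/4)·L = 7850 × 0.7543×10⁻⁶ m² × 0.18787 m = 0.0011124 kg
f_n = ½√(k/m) = 0.5·√(7453.3/0.0011124) = 0.5·√(6.7002e+06) = 1294.2 Hz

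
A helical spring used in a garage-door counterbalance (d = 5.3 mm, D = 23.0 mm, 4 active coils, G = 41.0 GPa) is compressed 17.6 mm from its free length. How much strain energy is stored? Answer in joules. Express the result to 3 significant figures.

k = Gd⁴/(8D³N_a) = (41.0×10³)(5.3⁴)/(8·23.0³·4) = 83.091 N/mm
U = ½kδ² = 0.5 × 83.091 × 17.6² = 12869 N·mm = 12.869 J

12.9 J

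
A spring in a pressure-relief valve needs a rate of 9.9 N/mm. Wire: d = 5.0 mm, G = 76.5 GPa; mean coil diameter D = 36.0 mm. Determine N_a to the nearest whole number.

13

N_a = Gd⁴/(8D³k) = (76.5×10³ × 5.0⁴)/(8 × 36.0³ × 9.9)
    = 4.78125e+07 / 3.69516e+06 = 12.94 → 13 coils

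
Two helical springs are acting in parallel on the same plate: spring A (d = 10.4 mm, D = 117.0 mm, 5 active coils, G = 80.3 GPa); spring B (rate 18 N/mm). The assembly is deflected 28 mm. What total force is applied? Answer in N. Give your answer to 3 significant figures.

915 N

k_A = Gd⁴/(8D³N_a) = (80.3×10³)(10.4⁴)/(8·117.0³·5) = 14.663 N/mm
Parallel: k_eq = 14.663 + 18 = 32.663 N/mm
F = k_eq·δ = 32.663·28 = 914.57 N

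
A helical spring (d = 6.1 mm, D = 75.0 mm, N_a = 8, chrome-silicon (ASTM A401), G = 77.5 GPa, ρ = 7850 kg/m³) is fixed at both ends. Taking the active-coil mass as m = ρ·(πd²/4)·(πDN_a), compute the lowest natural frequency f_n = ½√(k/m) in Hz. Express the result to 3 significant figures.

47.9 Hz

k = Gd⁴/(8D³N_a) = (77.5×10³)(6.1⁴)/(8·75.0³·8) = 3.9743 N/mm = 3974.3 N/m
Wire length L = πDN_a = π·75.0·8 = 1885 mm
m = ρ·(πd²/4)·L = 7850 × 29.225×10⁻⁶ m² × 1.885 m = 0.43243 kg
f_n = ½√(k/m) = 0.5·√(3974.3/0.43243) = 0.5·√(9190.5) = 47.933 Hz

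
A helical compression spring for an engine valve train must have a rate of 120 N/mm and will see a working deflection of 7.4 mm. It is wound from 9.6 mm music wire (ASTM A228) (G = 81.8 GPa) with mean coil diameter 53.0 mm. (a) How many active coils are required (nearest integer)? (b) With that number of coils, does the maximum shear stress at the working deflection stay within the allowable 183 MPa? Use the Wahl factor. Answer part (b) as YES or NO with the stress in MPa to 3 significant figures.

(a) 5 coils; (b) YES, τ_max = 168 MPa

N_a = Gd⁴/(8D³k) = (81.8×10³)(9.6⁴)/(8·53.0³·120) = 4.861 → N_a = 5
Actual rate k = Gd⁴/(8D³·5) = 116.67 N/mm
Working load F = kδ = 116.67·7.4 = 863.34 N
C = 53.0/9.6 = 5.5208; K_W = (4C−1)/(4C−4)+0.615/C = 1.2773
τ_max = K_W·8FD/(πd³) = 1.2773·131.7 = 168.22 MPa
τ_max ≤ 183 MPa → acceptable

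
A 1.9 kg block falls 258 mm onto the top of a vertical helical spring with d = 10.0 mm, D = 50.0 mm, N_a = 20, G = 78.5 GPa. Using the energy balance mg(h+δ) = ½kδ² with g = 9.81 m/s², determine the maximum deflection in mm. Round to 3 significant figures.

k = Gd⁴/(8D³N_a) = (78.5×10³)(10.0⁴)/(8·50.0³·20) = 39.25 N/mm
W = mg = 1.9 × 9.81 = 18.639 N
½kδ² − Wδ − Wh = 0 → δ = (W + √(W² + 2kWh))/k
δ = (18.639 + √(347.41 + 377496))/39.25 = (18.639 + 614.69)/39.25 = 16.136 mm

16.1 mm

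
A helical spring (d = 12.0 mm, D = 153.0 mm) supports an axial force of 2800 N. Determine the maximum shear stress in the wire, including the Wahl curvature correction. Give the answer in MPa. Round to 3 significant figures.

Spring index C = D/d = 153.0/12.0 = 12.7500
K_W = (4C−1)/(4C−4) + 0.615/C = 50.000/47.000 + 0.0482 = 1.1121
τ₀ = 8FD/(πd³) = 8·2800·153.0/(π·12.0³) = 3.4272e+06/5428.7 = 631.31 MPa
τ_max = K·τ₀ = 1.1121 × 631.31 = 702.06 MPa

702 MPa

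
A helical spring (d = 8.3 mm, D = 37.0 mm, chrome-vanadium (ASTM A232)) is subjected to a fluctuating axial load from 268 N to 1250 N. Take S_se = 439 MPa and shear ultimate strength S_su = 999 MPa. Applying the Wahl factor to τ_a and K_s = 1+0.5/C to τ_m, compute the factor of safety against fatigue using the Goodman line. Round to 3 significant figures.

C = D/d = 37.0/8.3 = 4.4578; K_W = (4C−1)/(4C−4)+0.615/C = 1.3549; K_s = 1+0.5/C = 1.1122
F_a = (F_max−F_min)/2 = 491 N; F_m = (F_max+F_min)/2 = 759 N
τ_a = K_W·8F_aD/(πd³) = 1.3549 × 80.908 = 109.62 MPa
τ_m = K_s·8F_mD/(πd³) = 1.1122 × 125.07 = 139.1 MPa
Goodman: 1/n_f = τ_a/S_se + τ_m/S_su = 109.62/439 + 139.1/999 = 0.24970 + 0.13924 = 0.38894
n_f = 1/0.38894 = 2.571

2.57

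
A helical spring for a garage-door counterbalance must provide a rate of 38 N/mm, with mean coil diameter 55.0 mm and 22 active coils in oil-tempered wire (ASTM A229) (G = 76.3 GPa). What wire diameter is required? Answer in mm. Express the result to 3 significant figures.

11.0 mm

d = (8D³N_a·k / G)^(1/4) = (8·55.0³·22·38 / (76.3×10³))^0.25
  = (14583)^0.25 = 10.9892 mm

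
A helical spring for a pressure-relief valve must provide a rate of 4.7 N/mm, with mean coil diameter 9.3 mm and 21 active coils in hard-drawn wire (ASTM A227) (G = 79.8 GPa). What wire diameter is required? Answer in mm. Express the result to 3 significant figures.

1.68 mm

d = (8D³N_a·k / G)^(1/4) = (8·9.3³·21·4.7 / (79.8×10³))^0.25
  = (7.9589)^0.25 = 1.6796 mm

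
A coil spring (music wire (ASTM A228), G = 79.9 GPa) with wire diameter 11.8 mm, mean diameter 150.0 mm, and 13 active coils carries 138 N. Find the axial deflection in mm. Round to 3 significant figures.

31.3 mm

k = Gd⁴/(8D³N_a) = (79.9×10³)(11.8⁴)/(8·150.0³·13) = 4.4133 N/mm
δ = F/k = 138 / 4.4133 = 31.269 mm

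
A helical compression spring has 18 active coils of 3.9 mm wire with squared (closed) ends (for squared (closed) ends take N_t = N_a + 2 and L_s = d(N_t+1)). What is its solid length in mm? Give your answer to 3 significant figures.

81.9 mm

squared (closed) ends: N_t = N_a + 2 = 18 + 2 = 20
L_s = d·(N_t+1) = 3.9 × 21 = 81.9 mm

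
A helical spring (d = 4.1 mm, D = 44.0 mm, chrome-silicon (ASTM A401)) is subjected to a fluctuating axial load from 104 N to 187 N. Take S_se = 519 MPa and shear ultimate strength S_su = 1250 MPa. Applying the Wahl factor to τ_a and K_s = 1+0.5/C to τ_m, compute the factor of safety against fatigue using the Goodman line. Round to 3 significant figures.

C = D/d = 44.0/4.1 = 10.7317; K_W = (4C−1)/(4C−4)+0.615/C = 1.1344; K_s = 1+0.5/C = 1.0466
F_a = (F_max−F_min)/2 = 41.5 N; F_m = (F_max+F_min)/2 = 145.5 N
τ_a = K_W·8F_aD/(πd³) = 1.1344 × 67.467 = 76.532 MPa
τ_m = K_s·8F_mD/(πd³) = 1.0466 × 236.54 = 247.56 MPa
Goodman: 1/n_f = τ_a/S_se + τ_m/S_su = 76.532/519 + 247.56/1250 = 0.14746 + 0.19805 = 0.34551
n_f = 1/0.34551 = 2.894

2.89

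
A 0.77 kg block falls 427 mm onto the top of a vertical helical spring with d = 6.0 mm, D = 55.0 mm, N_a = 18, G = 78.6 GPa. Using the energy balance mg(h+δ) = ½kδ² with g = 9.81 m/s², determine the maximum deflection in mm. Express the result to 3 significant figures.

40.8 mm

k = Gd⁴/(8D³N_a) = (78.6×10³)(6.0⁴)/(8·55.0³·18) = 4.2518 N/mm
W = mg = 0.77 × 9.81 = 7.5537 N
½kδ² − Wδ − Wh = 0 → δ = (W + √(W² + 2kWh))/k
δ = (7.5537 + √(57.058 + 27428))/4.2518 = (7.5537 + 165.79)/4.2518 = 40.768 mm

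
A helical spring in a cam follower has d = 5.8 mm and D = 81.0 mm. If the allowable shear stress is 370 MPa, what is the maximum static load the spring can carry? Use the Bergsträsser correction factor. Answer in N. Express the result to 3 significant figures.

C = D/d = 81.0/5.8 = 13.9655
K_B = (4C+2)/(4C−3) = 57.862/52.862 = 1.0946
τ_max = K·8FD/(πd³) → F_max = τ_allow·πd³/(8DK)
F_max = 370·π·5.8³/(8·81.0·1.0946) = 2.268e+05/709.29 = 319.75 N

320 N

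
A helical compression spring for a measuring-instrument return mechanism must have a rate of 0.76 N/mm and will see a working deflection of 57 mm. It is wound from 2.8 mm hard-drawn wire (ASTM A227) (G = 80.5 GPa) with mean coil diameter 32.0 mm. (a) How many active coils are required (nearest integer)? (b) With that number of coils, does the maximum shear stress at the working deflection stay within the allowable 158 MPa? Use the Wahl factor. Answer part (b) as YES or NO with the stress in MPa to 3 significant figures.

N_a = Gd⁴/(8D³k) = (80.5×10³)(2.8⁴)/(8·32.0³·0.76) = 24.84 → N_a = 25
Actual rate k = Gd⁴/(8D³·25) = 0.755 N/mm
Working load F = kδ = 0.755·57 = 43.035 N
C = 32.0/2.8 = 11.4286; K_W = (4C−1)/(4C−4)+0.615/C = 1.1257
τ_max = K_W·8FD/(πd³) = 1.1257·159.75 = 179.83 MPa
τ_max > 158 MPa → exceeds allowable

(a) 25 coils; (b) NO, τ_max = 180 MPa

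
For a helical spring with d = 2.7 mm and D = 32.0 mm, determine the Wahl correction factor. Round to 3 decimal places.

C = D/d = 32.0/2.7 = 11.8519
K_W = (4C−1)/(4C−4) + 0.615/C = 46.407/43.407 + 0.0519 = 1.1210

1.121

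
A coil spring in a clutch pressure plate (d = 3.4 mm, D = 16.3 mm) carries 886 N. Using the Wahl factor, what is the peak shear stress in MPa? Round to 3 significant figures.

1240 MPa

Spring index C = D/d = 16.3/3.4 = 4.7941
K_W = (4C−1)/(4C−4) + 0.615/C = 18.176/15.176 + 0.1283 = 1.3260
τ₀ = 8FD/(πd³) = 8·886·16.3/(π·3.4³) = 115534/123.48 = 935.67 MPa
τ_max = K·τ₀ = 1.3260 × 935.67 = 1240.7 MPa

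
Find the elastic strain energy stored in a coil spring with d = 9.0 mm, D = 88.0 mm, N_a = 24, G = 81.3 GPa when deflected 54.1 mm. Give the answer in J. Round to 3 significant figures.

5.97 J

k = Gd⁴/(8D³N_a) = (81.3×10³)(9.0⁴)/(8·88.0³·24) = 4.0767 N/mm
U = ½kδ² = 0.5 × 4.0767 × 54.1² = 5965.9 N·mm = 5.9659 J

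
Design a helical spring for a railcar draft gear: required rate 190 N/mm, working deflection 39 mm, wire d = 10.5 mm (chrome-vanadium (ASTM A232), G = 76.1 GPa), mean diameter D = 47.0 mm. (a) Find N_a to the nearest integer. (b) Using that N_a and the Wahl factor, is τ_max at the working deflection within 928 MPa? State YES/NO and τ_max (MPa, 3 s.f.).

(a) 6 coils; (b) NO, τ_max = 1010 MPa

N_a = Gd⁴/(8D³k) = (76.1×10³)(10.5⁴)/(8·47.0³·190) = 5.861 → N_a = 6
Actual rate k = Gd⁴/(8D³·6) = 185.61 N/mm
Working load F = kδ = 185.61·39 = 7238.9 N
C = 47.0/10.5 = 4.4762; K_W = (4C−1)/(4C−4)+0.615/C = 1.3531
τ_max = K_W·8FD/(πd³) = 1.3531·748.41 = 1012.7 MPa
τ_max > 928 MPa → exceeds allowable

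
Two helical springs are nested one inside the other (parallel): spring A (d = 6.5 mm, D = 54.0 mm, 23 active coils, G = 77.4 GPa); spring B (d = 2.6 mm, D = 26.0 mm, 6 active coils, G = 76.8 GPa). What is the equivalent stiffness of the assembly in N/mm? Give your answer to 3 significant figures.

k_A = Gd⁴/(8D³N_a) = (77.4×10³)(6.5⁴)/(8·54.0³·23) = 4.7686 N/mm
k_B = Gd⁴/(8D³N_a) = (76.8×10³)(2.6⁴)/(8·26.0³·6) = 4.16 N/mm
Parallel: k_eq = 4.7686 + 4.16 = 8.9286 N/mm

8.93 N/mm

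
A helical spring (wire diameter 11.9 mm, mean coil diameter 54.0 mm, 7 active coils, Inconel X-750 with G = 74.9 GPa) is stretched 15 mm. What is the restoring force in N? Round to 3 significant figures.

k = Gd⁴/(8D³N_a) = (74.9×10³)(11.9⁴)/(8·54.0³·7) = 170.33 N/mm
F = k·δ = 170.33 × 15 = 2555 N

2560 N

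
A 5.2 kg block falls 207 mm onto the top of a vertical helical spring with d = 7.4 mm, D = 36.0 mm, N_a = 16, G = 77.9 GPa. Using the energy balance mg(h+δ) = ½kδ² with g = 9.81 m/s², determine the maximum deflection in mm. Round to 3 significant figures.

24.6 mm

k = Gd⁴/(8D³N_a) = (77.9×10³)(7.4⁴)/(8·36.0³·16) = 39.115 N/mm
W = mg = 5.2 × 9.81 = 51.012 N
½kδ² − Wδ − Wh = 0 → δ = (W + √(W² + 2kWh))/k
δ = (51.012 + √(2602.2 + 826075))/39.115 = (51.012 + 910.32)/39.115 = 24.577 mm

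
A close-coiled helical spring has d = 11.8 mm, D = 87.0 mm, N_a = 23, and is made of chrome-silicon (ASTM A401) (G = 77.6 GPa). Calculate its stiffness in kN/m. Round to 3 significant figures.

k = Gd⁴/(8D³N_a) = (77.6×10³ × 11.8⁴) / (8 × 87.0³ × 23)
  = 1.50449e+09 / 1.21165e+08 = 12.417 N/mm

12.4 kN/m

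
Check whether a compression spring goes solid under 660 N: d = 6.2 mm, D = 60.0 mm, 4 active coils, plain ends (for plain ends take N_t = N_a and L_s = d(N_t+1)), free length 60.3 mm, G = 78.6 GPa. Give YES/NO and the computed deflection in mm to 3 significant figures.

k = Gd⁴/(8D³N_a) = (78.6×10³)(6.2⁴)/(8·60.0³·4) = 16.803 N/mm
N_t = 4; L_s = 6.2·5 = 31 mm; δ_solid = L₀ − L_s = 60.3 − 31 = 29.3 mm
δ = F/k = 660/16.803 = 39.279 mm
δ ≥ δ_solid → spring goes solid

YES, δ = 39.3 mm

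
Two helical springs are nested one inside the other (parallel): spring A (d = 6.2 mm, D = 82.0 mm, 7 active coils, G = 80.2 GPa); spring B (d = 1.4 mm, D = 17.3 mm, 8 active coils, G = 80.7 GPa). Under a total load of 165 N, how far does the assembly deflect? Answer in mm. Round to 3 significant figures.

34.6 mm

k_A = Gd⁴/(8D³N_a) = (80.2×10³)(6.2⁴)/(8·82.0³·7) = 3.8381 N/mm
k_B = Gd⁴/(8D³N_a) = (80.7×10³)(1.4⁴)/(8·17.3³·8) = 0.93555 N/mm
Parallel: k_eq = 3.8381 + 0.93555 = 4.7736 N/mm
δ = F/k_eq = 165/4.7736 = 34.565 mm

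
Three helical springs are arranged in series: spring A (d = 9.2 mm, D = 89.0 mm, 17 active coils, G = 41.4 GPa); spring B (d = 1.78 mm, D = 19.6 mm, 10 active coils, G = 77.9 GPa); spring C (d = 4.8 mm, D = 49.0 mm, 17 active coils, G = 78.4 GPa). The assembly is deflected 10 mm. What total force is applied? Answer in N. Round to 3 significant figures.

k_A = Gd⁴/(8D³N_a) = (41.4×10³)(9.2⁴)/(8·89.0³·17) = 3.0934 N/mm
k_B = Gd⁴/(8D³N_a) = (77.9×10³)(1.78⁴)/(8·19.6³·10) = 1.2983 N/mm
k_C = Gd⁴/(8D³N_a) = (78.4×10³)(4.8⁴)/(8·49.0³·17) = 2.6011 N/mm
Series: 1/k_eq = 1/3.0934 + 1/1.2983 + 1/2.6011 = 1.478; k_eq = 0.6766 N/mm
F = k_eq·δ = 0.6766·10 = 6.766 N

6.77 N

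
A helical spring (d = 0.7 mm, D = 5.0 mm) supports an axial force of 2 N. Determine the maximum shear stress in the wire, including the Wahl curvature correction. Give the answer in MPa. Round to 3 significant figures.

Spring index C = D/d = 5.0/0.7 = 7.1429
K_W = (4C−1)/(4C−4) + 0.615/C = 27.571/24.571 + 0.0861 = 1.2082
τ₀ = 8FD/(πd³) = 8·2·5.0/(π·0.7³) = 80/1.0776 = 74.241 MPa
τ_max = K·τ₀ = 1.2082 × 74.241 = 89.698 MPa

89.7 MPa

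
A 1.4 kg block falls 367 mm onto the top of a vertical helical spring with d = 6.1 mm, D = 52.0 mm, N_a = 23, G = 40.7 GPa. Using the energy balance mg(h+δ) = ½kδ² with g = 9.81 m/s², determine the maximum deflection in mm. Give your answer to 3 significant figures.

k = Gd⁴/(8D³N_a) = (40.7×10³)(6.1⁴)/(8·52.0³·23) = 2.1781 N/mm
W = mg = 1.4 × 9.81 = 13.734 N
½kδ² − Wδ − Wh = 0 → δ = (W + √(W² + 2kWh))/k
δ = (13.734 + √(188.62 + 21957.3))/2.1781 = (13.734 + 148.82)/2.1781 = 74.627 mm

74.6 mm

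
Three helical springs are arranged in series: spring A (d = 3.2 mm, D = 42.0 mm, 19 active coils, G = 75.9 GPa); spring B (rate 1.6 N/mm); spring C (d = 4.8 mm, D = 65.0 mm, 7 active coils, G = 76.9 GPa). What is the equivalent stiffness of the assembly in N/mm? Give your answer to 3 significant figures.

k_A = Gd⁴/(8D³N_a) = (75.9×10³)(3.2⁴)/(8·42.0³·19) = 0.70672 N/mm
k_C = Gd⁴/(8D³N_a) = (76.9×10³)(4.8⁴)/(8·65.0³·7) = 2.6544 N/mm
Series: 1/k_eq = 1/0.70672 + 1/1.6 + 1/2.6544 = 2.4167; k_eq = 0.41378 N/mm

0.414 N/mm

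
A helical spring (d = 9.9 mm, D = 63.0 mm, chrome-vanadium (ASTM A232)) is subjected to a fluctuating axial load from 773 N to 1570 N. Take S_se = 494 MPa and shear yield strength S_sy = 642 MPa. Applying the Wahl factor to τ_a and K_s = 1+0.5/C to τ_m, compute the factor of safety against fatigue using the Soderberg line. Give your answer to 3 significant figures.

2.04

C = D/d = 63.0/9.9 = 6.3636; K_W = (4C−1)/(4C−4)+0.615/C = 1.2365; K_s = 1+0.5/C = 1.0786
F_a = (F_max−F_min)/2 = 398.5 N; F_m = (F_max+F_min)/2 = 1171.5 N
τ_a = K_W·8F_aD/(πd³) = 1.2365 × 65.888 = 81.468 MPa
τ_m = K_s·8F_mD/(πd³) = 1.0786 × 193.69 = 208.91 MPa
Soderberg: 1/n_f = τ_a/S_se + τ_m/S_sy = 81.468/494 + 208.91/642 = 0.16492 + 0.32541 = 0.49033
n_f = 1/0.49033 = 2.039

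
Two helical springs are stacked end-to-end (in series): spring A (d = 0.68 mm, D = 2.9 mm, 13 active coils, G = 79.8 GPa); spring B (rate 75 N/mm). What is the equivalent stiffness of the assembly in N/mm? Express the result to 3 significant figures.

k_A = Gd⁴/(8D³N_a) = (79.8×10³)(0.68⁴)/(8·2.9³·13) = 6.7268 N/mm
Series: 1/k_eq = 1/6.7268 + 1/75 = 0.16199; k_eq = 6.1732 N/mm

6.17 N/mm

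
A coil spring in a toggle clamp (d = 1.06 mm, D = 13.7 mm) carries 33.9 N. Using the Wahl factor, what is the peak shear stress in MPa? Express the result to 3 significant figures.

1100 MPa

Spring index C = D/d = 13.7/1.06 = 12.9245
K_W = (4C−1)/(4C−4) + 0.615/C = 50.698/47.698 + 0.0476 = 1.1105
τ₀ = 8FD/(πd³) = 8·33.9·13.7/(π·1.06³) = 3715.44/3.7417 = 992.99 MPa
τ_max = K·τ₀ = 1.1105 × 992.99 = 1102.7 MPa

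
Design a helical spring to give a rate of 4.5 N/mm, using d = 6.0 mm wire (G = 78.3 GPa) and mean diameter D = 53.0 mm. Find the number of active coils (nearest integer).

N_a = Gd⁴/(8D³k) = (78.3×10³ × 6.0⁴)/(8 × 53.0³ × 4.5)
    = 1.01477e+08 / 5.35957e+06 = 18.93 → 19 coils

19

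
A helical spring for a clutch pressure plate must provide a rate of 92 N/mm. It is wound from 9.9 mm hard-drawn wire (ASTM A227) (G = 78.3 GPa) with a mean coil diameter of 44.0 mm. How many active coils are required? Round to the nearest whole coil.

N_a = Gd⁴/(8D³k) = (78.3×10³ × 9.9⁴)/(8 × 44.0³ × 92)
    = 7.52147e+08 / 6.26954e+07 = 12 → 12 coils

12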